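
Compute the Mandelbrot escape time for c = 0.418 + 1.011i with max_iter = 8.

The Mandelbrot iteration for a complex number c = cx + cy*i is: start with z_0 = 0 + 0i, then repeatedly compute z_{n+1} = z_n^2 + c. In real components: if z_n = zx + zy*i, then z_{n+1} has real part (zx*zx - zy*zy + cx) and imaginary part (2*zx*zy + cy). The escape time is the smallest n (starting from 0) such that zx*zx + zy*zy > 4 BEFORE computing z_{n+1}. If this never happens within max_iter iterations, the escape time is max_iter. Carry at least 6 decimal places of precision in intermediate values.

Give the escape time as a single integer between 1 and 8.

z_0 = 0 + 0i, c = 0.4180 + 1.0110i
Iter 1: z = 0.4180 + 1.0110i, |z|^2 = 1.1968
Iter 2: z = -0.4294 + 1.8562i, |z|^2 = 3.6298
Iter 3: z = -2.8431 + -0.5831i, |z|^2 = 8.4231
Escaped at iteration 3

Answer: 3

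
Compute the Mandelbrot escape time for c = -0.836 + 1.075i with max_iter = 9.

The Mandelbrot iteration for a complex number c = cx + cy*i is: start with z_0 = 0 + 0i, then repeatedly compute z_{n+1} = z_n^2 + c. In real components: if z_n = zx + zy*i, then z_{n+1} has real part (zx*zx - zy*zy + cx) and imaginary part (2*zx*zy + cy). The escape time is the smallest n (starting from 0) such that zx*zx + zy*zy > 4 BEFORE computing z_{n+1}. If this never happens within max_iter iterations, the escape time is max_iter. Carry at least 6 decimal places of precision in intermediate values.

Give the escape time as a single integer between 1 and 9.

Answer: 3

Derivation:
z_0 = 0 + 0i, c = -0.8360 + 1.0750i
Iter 1: z = -0.8360 + 1.0750i, |z|^2 = 1.8545
Iter 2: z = -1.2927 + -0.7224i, |z|^2 = 2.1930
Iter 3: z = 0.3133 + 2.9427i, |z|^2 = 8.7578
Escaped at iteration 3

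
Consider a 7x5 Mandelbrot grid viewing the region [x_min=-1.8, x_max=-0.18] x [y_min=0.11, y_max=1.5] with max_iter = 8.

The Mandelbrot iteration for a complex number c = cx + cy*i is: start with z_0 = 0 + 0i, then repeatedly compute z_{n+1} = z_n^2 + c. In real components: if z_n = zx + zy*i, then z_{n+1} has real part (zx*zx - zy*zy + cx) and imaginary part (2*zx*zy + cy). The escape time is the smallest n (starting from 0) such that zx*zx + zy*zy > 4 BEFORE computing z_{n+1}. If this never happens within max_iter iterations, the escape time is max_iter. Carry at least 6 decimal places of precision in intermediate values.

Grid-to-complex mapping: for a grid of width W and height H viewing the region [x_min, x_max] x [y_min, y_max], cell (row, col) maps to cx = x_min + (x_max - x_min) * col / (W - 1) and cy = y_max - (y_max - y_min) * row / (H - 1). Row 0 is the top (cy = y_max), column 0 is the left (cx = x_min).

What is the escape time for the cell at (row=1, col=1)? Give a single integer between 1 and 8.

Answer: 2

Derivation:
z_0 = 0 + 0i, c = -1.5300 + 1.1525i
Iter 1: z = -1.5300 + 1.1525i, |z|^2 = 3.6692
Iter 2: z = -0.5174 + -2.3742i, |z|^2 = 5.9042
Escaped at iteration 2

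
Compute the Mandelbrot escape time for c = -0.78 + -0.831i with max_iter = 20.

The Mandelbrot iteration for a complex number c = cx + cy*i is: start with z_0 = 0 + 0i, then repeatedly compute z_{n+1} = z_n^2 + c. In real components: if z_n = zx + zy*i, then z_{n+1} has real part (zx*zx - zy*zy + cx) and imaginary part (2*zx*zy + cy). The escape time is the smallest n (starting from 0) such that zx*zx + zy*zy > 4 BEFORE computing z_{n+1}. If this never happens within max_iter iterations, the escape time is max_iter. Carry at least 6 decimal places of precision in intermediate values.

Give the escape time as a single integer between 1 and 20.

z_0 = 0 + 0i, c = -0.7800 + -0.8310i
Iter 1: z = -0.7800 + -0.8310i, |z|^2 = 1.2990
Iter 2: z = -0.8622 + 0.4654i, |z|^2 = 0.9599
Iter 3: z = -0.2532 + -1.6334i, |z|^2 = 2.7322
Iter 4: z = -3.3840 + -0.0037i, |z|^2 = 11.4512
Escaped at iteration 4

Answer: 4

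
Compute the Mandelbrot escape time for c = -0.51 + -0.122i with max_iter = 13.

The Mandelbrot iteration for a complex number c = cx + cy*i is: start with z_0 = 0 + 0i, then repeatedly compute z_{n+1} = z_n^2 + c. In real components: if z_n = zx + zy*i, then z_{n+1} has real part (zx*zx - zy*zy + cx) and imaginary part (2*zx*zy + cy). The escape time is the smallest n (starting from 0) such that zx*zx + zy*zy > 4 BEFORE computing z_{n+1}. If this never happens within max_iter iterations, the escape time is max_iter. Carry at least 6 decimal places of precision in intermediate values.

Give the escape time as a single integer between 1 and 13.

z_0 = 0 + 0i, c = -0.5100 + -0.1220i
Iter 1: z = -0.5100 + -0.1220i, |z|^2 = 0.2750
Iter 2: z = -0.2648 + 0.0024i, |z|^2 = 0.0701
Iter 3: z = -0.4399 + -0.1233i, |z|^2 = 0.2087
Iter 4: z = -0.3317 + -0.0135i, |z|^2 = 0.1102
Iter 5: z = -0.4002 + -0.1130i, |z|^2 = 0.1729
Iter 6: z = -0.3626 + -0.0315i, |z|^2 = 0.1325
Iter 7: z = -0.3795 + -0.0991i, |z|^2 = 0.1538
Iter 8: z = -0.3758 + -0.0468i, |z|^2 = 0.1434
Iter 9: z = -0.3709 + -0.0868i, |z|^2 = 0.1451
Iter 10: z = -0.3799 + -0.0576i, |z|^2 = 0.1477
Iter 11: z = -0.3690 + -0.0783i, |z|^2 = 0.1423
Iter 12: z = -0.3800 + -0.0643i, |z|^2 = 0.1485

Answer: 13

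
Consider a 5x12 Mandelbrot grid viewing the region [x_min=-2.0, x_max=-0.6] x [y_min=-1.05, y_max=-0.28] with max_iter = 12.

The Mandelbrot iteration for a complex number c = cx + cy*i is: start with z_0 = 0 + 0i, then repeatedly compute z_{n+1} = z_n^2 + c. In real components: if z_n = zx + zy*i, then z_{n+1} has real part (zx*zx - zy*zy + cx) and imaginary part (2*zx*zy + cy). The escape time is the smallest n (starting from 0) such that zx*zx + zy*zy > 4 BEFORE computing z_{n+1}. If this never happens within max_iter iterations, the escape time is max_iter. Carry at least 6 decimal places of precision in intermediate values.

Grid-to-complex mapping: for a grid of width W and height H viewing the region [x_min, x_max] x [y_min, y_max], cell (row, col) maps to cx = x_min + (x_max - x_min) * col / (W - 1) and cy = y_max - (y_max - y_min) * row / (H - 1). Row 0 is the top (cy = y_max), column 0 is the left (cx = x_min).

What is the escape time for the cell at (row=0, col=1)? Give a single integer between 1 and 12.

Answer: 4

Derivation:
z_0 = 0 + 0i, c = -1.6500 + -0.2800i
Iter 1: z = -1.6500 + -0.2800i, |z|^2 = 2.8009
Iter 2: z = 0.9941 + 0.6440i, |z|^2 = 1.4030
Iter 3: z = -1.0765 + 1.0004i, |z|^2 = 2.1597
Iter 4: z = -1.4919 + -2.4339i, |z|^2 = 8.1496
Escaped at iteration 4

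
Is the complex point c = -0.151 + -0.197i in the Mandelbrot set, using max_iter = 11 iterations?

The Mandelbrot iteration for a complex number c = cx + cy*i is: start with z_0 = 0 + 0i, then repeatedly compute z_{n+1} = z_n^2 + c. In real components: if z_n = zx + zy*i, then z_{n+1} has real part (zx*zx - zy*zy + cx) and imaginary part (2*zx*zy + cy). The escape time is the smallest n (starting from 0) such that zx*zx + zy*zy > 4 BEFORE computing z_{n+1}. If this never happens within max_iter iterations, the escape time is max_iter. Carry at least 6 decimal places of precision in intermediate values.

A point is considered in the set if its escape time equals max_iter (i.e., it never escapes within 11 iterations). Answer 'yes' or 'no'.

z_0 = 0 + 0i, c = -0.1510 + -0.1970i
Iter 1: z = -0.1510 + -0.1970i, |z|^2 = 0.0616
Iter 2: z = -0.1670 + -0.1375i, |z|^2 = 0.0468
Iter 3: z = -0.1420 + -0.1511i, |z|^2 = 0.0430
Iter 4: z = -0.1537 + -0.1541i, |z|^2 = 0.0474
Iter 5: z = -0.1511 + -0.1496i, |z|^2 = 0.0452
Iter 6: z = -0.1506 + -0.1518i, |z|^2 = 0.0457
Iter 7: z = -0.1514 + -0.1513i, |z|^2 = 0.0458
Iter 8: z = -0.1510 + -0.1512i, |z|^2 = 0.0457
Iter 9: z = -0.1511 + -0.1513i, |z|^2 = 0.0457
Iter 10: z = -0.1511 + -0.1513i, |z|^2 = 0.0457
Did not escape in 11 iterations → in set

Answer: yes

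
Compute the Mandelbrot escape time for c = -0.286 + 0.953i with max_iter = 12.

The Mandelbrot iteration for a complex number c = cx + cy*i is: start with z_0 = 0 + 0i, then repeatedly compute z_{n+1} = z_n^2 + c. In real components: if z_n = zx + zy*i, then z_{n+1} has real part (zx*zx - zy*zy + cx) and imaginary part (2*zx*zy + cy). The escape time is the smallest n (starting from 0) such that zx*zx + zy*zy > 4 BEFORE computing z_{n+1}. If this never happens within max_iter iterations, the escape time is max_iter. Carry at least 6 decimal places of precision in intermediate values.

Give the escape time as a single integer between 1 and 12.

z_0 = 0 + 0i, c = -0.2860 + 0.9530i
Iter 1: z = -0.2860 + 0.9530i, |z|^2 = 0.9900
Iter 2: z = -1.1124 + 0.4079i, |z|^2 = 1.4038
Iter 3: z = 0.7851 + 0.0455i, |z|^2 = 0.6184
Iter 4: z = 0.3283 + 1.0245i, |z|^2 = 1.1574
Iter 5: z = -1.2278 + 1.6257i, |z|^2 = 4.1503
Escaped at iteration 5

Answer: 5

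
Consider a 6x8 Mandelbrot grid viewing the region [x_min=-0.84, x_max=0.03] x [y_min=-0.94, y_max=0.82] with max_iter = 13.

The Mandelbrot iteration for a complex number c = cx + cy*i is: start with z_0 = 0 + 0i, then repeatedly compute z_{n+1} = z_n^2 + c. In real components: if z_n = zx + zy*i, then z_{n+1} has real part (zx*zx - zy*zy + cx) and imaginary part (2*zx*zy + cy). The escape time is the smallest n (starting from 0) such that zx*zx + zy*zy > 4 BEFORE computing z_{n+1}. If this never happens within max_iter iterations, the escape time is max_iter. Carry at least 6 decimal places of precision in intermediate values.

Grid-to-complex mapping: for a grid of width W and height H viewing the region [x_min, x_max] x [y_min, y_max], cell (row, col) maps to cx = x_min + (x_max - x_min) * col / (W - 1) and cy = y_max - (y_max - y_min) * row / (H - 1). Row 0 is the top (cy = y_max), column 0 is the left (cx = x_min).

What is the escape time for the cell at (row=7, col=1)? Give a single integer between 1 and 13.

z_0 = 0 + 0i, c = -0.6660 + -0.9400i
Iter 1: z = -0.6660 + -0.9400i, |z|^2 = 1.3272
Iter 2: z = -1.1060 + 0.3121i, |z|^2 = 1.3207
Iter 3: z = 0.4599 + -1.6303i, |z|^2 = 2.8696
Iter 4: z = -3.1125 + -2.4397i, |z|^2 = 15.6399
Escaped at iteration 4

Answer: 4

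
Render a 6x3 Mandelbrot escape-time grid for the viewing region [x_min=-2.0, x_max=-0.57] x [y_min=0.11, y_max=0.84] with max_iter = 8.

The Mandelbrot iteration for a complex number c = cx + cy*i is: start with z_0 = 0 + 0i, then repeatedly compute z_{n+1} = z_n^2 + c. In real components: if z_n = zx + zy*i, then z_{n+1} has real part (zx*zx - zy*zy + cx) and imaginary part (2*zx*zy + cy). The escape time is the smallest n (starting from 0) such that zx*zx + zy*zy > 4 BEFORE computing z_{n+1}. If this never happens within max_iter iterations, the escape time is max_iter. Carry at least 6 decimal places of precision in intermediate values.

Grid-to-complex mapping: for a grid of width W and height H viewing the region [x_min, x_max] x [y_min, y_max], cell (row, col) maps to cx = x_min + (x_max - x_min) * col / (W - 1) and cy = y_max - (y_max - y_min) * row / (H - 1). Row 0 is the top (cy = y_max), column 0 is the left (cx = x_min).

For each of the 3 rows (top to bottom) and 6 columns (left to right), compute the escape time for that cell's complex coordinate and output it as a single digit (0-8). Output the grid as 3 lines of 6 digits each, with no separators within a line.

(row=0, col=0): c = -2.0000 + 0.8400i → escape time 1
(row=0, col=1): c = -1.7140 + 0.8400i → escape time 2
(row=0, col=2): c = -1.4280 + 0.8400i → escape time 3
(row=0, col=3): c = -1.1420 + 0.8400i → escape time 3
(row=0, col=4): c = -0.8560 + 0.8400i → escape time 4
(row=0, col=5): c = -0.5700 + 0.8400i → escape time 4
(row=1, col=0): c = -2.0000 + 0.4750i → escape time 1
(row=1, col=1): c = -1.7140 + 0.4750i → escape time 3
(row=1, col=2): c = -1.4280 + 0.4750i → escape time 3
(row=1, col=3): c = -1.1420 + 0.4750i → escape time 5
(row=1, col=4): c = -0.8560 + 0.4750i → escape time 6
(row=1, col=5): c = -0.5700 + 0.4750i → escape time 8
(row=2, col=0): c = -2.0000 + 0.1100i → escape time 1
(row=2, col=1): c = -1.7140 + 0.1100i → escape time 5
(row=2, col=2): c = -1.4280 + 0.1100i → escape time 8
(row=2, col=3): c = -1.1420 + 0.1100i → escape time 8
(row=2, col=4): c = -0.8560 + 0.1100i → escape time 8
(row=2, col=5): c = -0.5700 + 0.1100i → escape time 8

Answer: 123344
133568
158888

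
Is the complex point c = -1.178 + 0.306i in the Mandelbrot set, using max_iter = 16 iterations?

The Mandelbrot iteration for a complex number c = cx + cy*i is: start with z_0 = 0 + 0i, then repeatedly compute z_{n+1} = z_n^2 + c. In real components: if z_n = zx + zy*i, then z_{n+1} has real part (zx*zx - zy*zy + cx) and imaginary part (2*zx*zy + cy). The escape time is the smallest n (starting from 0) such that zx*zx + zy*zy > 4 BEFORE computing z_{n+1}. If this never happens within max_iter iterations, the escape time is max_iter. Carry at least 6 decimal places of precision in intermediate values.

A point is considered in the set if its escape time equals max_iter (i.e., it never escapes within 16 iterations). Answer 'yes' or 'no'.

Answer: yes

Derivation:
z_0 = 0 + 0i, c = -1.1780 + 0.3060i
Iter 1: z = -1.1780 + 0.3060i, |z|^2 = 1.4813
Iter 2: z = 0.1160 + -0.4149i, |z|^2 = 0.1856
Iter 3: z = -1.3367 + 0.2097i, |z|^2 = 1.8308
Iter 4: z = 0.5648 + -0.2546i, |z|^2 = 0.3838
Iter 5: z = -0.9238 + 0.0184i, |z|^2 = 0.8538
Iter 6: z = -0.3249 + 0.2720i, |z|^2 = 0.1796
Iter 7: z = -1.1464 + 0.1292i, |z|^2 = 1.3310
Iter 8: z = 0.1196 + 0.0097i, |z|^2 = 0.0144
Iter 9: z = -1.1638 + 0.3083i, |z|^2 = 1.4495
Iter 10: z = 0.0814 + -0.4116i, |z|^2 = 0.1760
Iter 11: z = -1.3408 + 0.2390i, |z|^2 = 1.8549
Iter 12: z = 0.5626 + -0.3350i, |z|^2 = 0.4288
Iter 13: z = -0.9736 + -0.0709i, |z|^2 = 0.9530
Iter 14: z = -0.2351 + 0.4441i, |z|^2 = 0.2525
Iter 15: z = -1.3200 + 0.0972i, |z|^2 = 1.7518
Did not escape in 16 iterations → in set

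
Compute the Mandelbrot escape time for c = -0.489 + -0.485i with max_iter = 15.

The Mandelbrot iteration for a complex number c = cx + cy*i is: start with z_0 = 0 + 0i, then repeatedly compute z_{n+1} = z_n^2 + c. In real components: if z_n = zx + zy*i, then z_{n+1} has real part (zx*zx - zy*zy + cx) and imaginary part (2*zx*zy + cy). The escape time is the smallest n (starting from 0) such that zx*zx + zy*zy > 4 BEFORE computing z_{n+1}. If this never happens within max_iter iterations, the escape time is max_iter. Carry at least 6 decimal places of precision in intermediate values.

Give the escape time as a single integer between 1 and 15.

Answer: 15

Derivation:
z_0 = 0 + 0i, c = -0.4890 + -0.4850i
Iter 1: z = -0.4890 + -0.4850i, |z|^2 = 0.4743
Iter 2: z = -0.4851 + -0.0107i, |z|^2 = 0.2354
Iter 3: z = -0.2538 + -0.4746i, |z|^2 = 0.2897
Iter 4: z = -0.6499 + -0.2441i, |z|^2 = 0.4819
Iter 5: z = -0.1262 + -0.1678i, |z|^2 = 0.0441
Iter 6: z = -0.5012 + -0.4426i, |z|^2 = 0.4471
Iter 7: z = -0.4337 + -0.0413i, |z|^2 = 0.1898
Iter 8: z = -0.3026 + -0.4492i, |z|^2 = 0.2933
Iter 9: z = -0.5992 + -0.2132i, |z|^2 = 0.4045
Iter 10: z = -0.1754 + -0.2295i, |z|^2 = 0.0834
Iter 11: z = -0.5109 + -0.4045i, |z|^2 = 0.4247
Iter 12: z = -0.3916 + -0.0717i, |z|^2 = 0.1585
Iter 13: z = -0.3408 + -0.4289i, |z|^2 = 0.3001
Iter 14: z = -0.5568 + -0.1927i, |z|^2 = 0.3471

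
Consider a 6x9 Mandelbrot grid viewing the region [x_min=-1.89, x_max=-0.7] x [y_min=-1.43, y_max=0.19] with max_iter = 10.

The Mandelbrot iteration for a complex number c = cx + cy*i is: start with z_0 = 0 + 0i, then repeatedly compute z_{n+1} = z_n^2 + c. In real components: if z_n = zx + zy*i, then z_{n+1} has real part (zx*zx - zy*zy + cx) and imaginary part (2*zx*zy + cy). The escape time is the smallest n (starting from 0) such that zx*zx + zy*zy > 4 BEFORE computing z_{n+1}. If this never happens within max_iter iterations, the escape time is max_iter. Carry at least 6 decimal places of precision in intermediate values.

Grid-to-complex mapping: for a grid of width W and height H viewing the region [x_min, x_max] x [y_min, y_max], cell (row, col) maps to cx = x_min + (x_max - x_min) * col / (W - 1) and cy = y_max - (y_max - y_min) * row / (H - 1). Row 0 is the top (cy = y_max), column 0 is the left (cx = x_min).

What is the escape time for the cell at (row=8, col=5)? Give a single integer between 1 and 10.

Answer: 2

Derivation:
z_0 = 0 + 0i, c = -0.7000 + -1.4300i
Iter 1: z = -0.7000 + -1.4300i, |z|^2 = 2.5349
Iter 2: z = -2.2549 + 0.5720i, |z|^2 = 5.4118
Escaped at iteration 2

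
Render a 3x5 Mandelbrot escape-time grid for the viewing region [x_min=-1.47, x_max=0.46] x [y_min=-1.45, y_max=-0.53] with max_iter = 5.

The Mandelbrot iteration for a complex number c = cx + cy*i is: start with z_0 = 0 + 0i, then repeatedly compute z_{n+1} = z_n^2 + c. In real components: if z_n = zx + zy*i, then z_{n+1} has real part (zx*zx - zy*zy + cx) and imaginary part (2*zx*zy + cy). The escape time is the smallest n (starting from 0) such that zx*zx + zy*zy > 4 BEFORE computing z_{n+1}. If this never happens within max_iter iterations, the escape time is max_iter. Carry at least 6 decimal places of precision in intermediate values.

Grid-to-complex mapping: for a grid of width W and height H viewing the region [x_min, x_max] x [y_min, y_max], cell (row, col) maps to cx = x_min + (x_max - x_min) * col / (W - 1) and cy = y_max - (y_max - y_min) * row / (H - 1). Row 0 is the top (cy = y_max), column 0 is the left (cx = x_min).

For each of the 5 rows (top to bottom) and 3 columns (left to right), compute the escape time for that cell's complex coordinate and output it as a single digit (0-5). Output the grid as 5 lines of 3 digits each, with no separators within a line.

Answer: 355
354
343
232
122

Derivation:
(row=0, col=0): c = -1.4700 + -0.5300i → escape time 3
(row=0, col=1): c = -0.5050 + -0.5300i → escape time 5
(row=0, col=2): c = 0.4600 + -0.5300i → escape time 5
(row=1, col=0): c = -1.4700 + -0.7600i → escape time 3
(row=1, col=1): c = -0.5050 + -0.7600i → escape time 5
(row=1, col=2): c = 0.4600 + -0.7600i → escape time 4
(row=2, col=0): c = -1.4700 + -0.9900i → escape time 3
(row=2, col=1): c = -0.5050 + -0.9900i → escape time 4
(row=2, col=2): c = 0.4600 + -0.9900i → escape time 3
(row=3, col=0): c = -1.4700 + -1.2200i → escape time 2
(row=3, col=1): c = -0.5050 + -1.2200i → escape time 3
(row=3, col=2): c = 0.4600 + -1.2200i → escape time 2
(row=4, col=0): c = -1.4700 + -1.4500i → escape time 1
(row=4, col=1): c = -0.5050 + -1.4500i → escape time 2
(row=4, col=2): c = 0.4600 + -1.4500i → escape time 2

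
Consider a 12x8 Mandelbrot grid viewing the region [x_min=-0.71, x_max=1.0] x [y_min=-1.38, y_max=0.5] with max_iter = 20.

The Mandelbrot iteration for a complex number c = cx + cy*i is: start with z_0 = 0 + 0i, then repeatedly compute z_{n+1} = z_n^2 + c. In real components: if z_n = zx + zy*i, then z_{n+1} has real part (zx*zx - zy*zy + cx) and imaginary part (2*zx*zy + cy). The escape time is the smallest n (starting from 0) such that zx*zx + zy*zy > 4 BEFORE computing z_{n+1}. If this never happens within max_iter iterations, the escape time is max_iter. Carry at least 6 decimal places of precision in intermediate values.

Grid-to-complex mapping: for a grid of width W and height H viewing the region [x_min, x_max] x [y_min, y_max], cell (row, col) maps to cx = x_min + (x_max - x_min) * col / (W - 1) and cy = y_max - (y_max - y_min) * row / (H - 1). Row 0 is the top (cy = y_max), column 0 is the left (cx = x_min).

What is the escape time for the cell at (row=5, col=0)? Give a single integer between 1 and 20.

Answer: 4

Derivation:
z_0 = 0 + 0i, c = -0.7100 + -0.8429i
Iter 1: z = -0.7100 + -0.8429i, |z|^2 = 1.2145
Iter 2: z = -0.9163 + 0.3540i, |z|^2 = 0.9649
Iter 3: z = 0.0043 + -1.4916i, |z|^2 = 2.2249
Iter 4: z = -2.9349 + -0.8557i, |z|^2 = 9.3456
Escaped at iteration 4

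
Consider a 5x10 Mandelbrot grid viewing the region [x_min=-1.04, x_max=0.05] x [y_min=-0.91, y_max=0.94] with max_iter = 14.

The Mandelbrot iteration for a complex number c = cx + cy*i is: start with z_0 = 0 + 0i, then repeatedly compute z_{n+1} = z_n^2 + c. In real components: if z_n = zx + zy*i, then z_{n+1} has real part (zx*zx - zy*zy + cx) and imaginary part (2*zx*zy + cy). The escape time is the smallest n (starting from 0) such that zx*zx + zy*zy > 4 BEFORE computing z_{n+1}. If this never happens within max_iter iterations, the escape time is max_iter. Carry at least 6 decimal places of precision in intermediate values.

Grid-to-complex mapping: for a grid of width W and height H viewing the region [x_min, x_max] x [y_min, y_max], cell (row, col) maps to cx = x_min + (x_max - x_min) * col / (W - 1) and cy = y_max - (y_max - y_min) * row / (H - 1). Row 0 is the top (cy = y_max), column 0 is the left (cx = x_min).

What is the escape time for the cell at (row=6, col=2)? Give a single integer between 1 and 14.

z_0 = 0 + 0i, c = -0.4950 + -0.2933i
Iter 1: z = -0.4950 + -0.2933i, |z|^2 = 0.3311
Iter 2: z = -0.3360 + -0.0029i, |z|^2 = 0.1129
Iter 3: z = -0.3821 + -0.2914i, |z|^2 = 0.2309
Iter 4: z = -0.4339 + -0.0707i, |z|^2 = 0.1933
Iter 5: z = -0.3117 + -0.2320i, |z|^2 = 0.1510
Iter 6: z = -0.4516 + -0.1487i, |z|^2 = 0.2261
Iter 7: z = -0.3131 + -0.1590i, |z|^2 = 0.1233
Iter 8: z = -0.4222 + -0.1937i, |z|^2 = 0.2158
Iter 9: z = -0.3542 + -0.1297i, |z|^2 = 0.1423
Iter 10: z = -0.3863 + -0.2014i, |z|^2 = 0.1898
Iter 11: z = -0.3863 + -0.1377i, |z|^2 = 0.1682
Iter 12: z = -0.3647 + -0.1869i, |z|^2 = 0.1680
Iter 13: z = -0.3969 + -0.1570i, |z|^2 = 0.1822

Answer: 14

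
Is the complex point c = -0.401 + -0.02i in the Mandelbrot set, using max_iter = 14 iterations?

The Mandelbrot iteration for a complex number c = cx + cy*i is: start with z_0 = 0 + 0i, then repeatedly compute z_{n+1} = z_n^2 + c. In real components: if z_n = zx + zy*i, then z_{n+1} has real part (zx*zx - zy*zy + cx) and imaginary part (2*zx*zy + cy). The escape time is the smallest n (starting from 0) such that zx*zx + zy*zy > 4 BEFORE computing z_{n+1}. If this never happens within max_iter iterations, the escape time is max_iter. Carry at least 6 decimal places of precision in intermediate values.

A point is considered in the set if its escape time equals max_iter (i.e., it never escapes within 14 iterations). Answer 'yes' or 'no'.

z_0 = 0 + 0i, c = -0.4010 + -0.0200i
Iter 1: z = -0.4010 + -0.0200i, |z|^2 = 0.1612
Iter 2: z = -0.2406 + -0.0040i, |z|^2 = 0.0579
Iter 3: z = -0.3431 + -0.0181i, |z|^2 = 0.1181
Iter 4: z = -0.2836 + -0.0076i, |z|^2 = 0.0805
Iter 5: z = -0.3206 + -0.0157i, |z|^2 = 0.1031
Iter 6: z = -0.2984 + -0.0099i, |z|^2 = 0.0892
Iter 7: z = -0.3120 + -0.0141i, |z|^2 = 0.0976
Iter 8: z = -0.3038 + -0.0112i, |z|^2 = 0.0924
Iter 9: z = -0.3088 + -0.0132i, |z|^2 = 0.0955
Iter 10: z = -0.3058 + -0.0119i, |z|^2 = 0.0937
Iter 11: z = -0.3076 + -0.0127i, |z|^2 = 0.0948
Iter 12: z = -0.3065 + -0.0122i, |z|^2 = 0.0941
Iter 13: z = -0.3072 + -0.0125i, |z|^2 = 0.0945
Did not escape in 14 iterations → in set

Answer: yes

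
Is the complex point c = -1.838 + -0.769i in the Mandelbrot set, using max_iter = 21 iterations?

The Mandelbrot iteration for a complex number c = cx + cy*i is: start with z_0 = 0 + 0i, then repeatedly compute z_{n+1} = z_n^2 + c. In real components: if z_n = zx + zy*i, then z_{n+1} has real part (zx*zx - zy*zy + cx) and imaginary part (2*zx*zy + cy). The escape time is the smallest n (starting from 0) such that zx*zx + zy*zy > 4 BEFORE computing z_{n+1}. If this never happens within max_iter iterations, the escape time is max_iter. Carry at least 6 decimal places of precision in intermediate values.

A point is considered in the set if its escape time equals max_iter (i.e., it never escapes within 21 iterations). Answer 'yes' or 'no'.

z_0 = 0 + 0i, c = -1.8380 + -0.7690i
Iter 1: z = -1.8380 + -0.7690i, |z|^2 = 3.9696
Iter 2: z = 0.9489 + 2.0578i, |z|^2 = 5.1351
Escaped at iteration 2

Answer: no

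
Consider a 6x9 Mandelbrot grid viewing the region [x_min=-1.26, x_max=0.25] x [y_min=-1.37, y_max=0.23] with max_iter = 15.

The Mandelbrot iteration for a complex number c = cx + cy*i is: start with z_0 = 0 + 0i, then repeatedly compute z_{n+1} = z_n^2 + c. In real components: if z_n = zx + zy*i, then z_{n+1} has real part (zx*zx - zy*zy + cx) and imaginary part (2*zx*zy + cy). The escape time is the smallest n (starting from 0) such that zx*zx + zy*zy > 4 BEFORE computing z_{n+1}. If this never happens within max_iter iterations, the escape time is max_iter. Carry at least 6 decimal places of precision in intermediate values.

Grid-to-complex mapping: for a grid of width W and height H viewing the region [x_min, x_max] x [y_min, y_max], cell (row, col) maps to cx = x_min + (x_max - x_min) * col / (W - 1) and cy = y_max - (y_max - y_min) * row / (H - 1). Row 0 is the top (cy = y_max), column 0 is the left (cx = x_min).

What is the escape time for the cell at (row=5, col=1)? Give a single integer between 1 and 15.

Answer: 4

Derivation:
z_0 = 0 + 0i, c = -0.9580 + -0.7700i
Iter 1: z = -0.9580 + -0.7700i, |z|^2 = 1.5107
Iter 2: z = -0.6331 + 0.7053i, |z|^2 = 0.8983
Iter 3: z = -1.0546 + -1.6631i, |z|^2 = 3.8782
Iter 4: z = -2.6118 + 2.7379i, |z|^2 = 14.3176
Escaped at iteration 4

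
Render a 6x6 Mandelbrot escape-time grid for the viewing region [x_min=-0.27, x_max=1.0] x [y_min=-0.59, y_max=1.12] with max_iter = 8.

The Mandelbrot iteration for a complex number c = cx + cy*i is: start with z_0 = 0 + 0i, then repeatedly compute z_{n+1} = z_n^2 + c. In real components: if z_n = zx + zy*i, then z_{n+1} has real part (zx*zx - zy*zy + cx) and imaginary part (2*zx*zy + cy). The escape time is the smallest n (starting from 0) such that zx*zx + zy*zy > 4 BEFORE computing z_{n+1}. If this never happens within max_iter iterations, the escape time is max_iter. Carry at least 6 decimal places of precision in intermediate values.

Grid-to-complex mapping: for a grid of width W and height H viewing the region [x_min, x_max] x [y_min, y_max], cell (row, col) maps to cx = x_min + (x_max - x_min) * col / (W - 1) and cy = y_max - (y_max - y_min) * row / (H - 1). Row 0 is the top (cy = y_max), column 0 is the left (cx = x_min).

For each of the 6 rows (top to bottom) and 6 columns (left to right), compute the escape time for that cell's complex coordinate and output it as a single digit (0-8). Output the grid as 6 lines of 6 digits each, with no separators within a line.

Answer: 443222
885322
888532
888532
888632
888532

Derivation:
(row=0, col=0): c = -0.2700 + 1.1200i → escape time 4
(row=0, col=1): c = -0.0160 + 1.1200i → escape time 4
(row=0, col=2): c = 0.2380 + 1.1200i → escape time 3
(row=0, col=3): c = 0.4920 + 1.1200i → escape time 2
(row=0, col=4): c = 0.7460 + 1.1200i → escape time 2
(row=0, col=5): c = 1.0000 + 1.1200i → escape time 2
(row=1, col=0): c = -0.2700 + 0.7780i → escape time 8
(row=1, col=1): c = -0.0160 + 0.7780i → escape time 8
(row=1, col=2): c = 0.2380 + 0.7780i → escape time 5
(row=1, col=3): c = 0.4920 + 0.7780i → escape time 3
(row=1, col=4): c = 0.7460 + 0.7780i → escape time 2
(row=1, col=5): c = 1.0000 + 0.7780i → escape time 2
(row=2, col=0): c = -0.2700 + 0.4360i → escape time 8
(row=2, col=1): c = -0.0160 + 0.4360i → escape time 8
(row=2, col=2): c = 0.2380 + 0.4360i → escape time 8
(row=2, col=3): c = 0.4920 + 0.4360i → escape time 5
(row=2, col=4): c = 0.7460 + 0.4360i → escape time 3
(row=2, col=5): c = 1.0000 + 0.4360i → escape time 2
(row=3, col=0): c = -0.2700 + 0.0940i → escape time 8
(row=3, col=1): c = -0.0160 + 0.0940i → escape time 8
(row=3, col=2): c = 0.2380 + 0.0940i → escape time 8
(row=3, col=3): c = 0.4920 + 0.0940i → escape time 5
(row=3, col=4): c = 0.7460 + 0.0940i → escape time 3
(row=3, col=5): c = 1.0000 + 0.0940i → escape time 2
(row=4, col=0): c = -0.2700 + -0.2480i → escape time 8
(row=4, col=1): c = -0.0160 + -0.2480i → escape time 8
(row=4, col=2): c = 0.2380 + -0.2480i → escape time 8
(row=4, col=3): c = 0.4920 + -0.2480i → escape time 6
(row=4, col=4): c = 0.7460 + -0.2480i → escape time 3
(row=4, col=5): c = 1.0000 + -0.2480i → escape time 2
(row=5, col=0): c = -0.2700 + -0.5900i → escape time 8
(row=5, col=1): c = -0.0160 + -0.5900i → escape time 8
(row=5, col=2): c = 0.2380 + -0.5900i → escape time 8
(row=5, col=3): c = 0.4920 + -0.5900i → escape time 5
(row=5, col=4): c = 0.7460 + -0.5900i → escape time 3
(row=5, col=5): c = 1.0000 + -0.5900i → escape time 2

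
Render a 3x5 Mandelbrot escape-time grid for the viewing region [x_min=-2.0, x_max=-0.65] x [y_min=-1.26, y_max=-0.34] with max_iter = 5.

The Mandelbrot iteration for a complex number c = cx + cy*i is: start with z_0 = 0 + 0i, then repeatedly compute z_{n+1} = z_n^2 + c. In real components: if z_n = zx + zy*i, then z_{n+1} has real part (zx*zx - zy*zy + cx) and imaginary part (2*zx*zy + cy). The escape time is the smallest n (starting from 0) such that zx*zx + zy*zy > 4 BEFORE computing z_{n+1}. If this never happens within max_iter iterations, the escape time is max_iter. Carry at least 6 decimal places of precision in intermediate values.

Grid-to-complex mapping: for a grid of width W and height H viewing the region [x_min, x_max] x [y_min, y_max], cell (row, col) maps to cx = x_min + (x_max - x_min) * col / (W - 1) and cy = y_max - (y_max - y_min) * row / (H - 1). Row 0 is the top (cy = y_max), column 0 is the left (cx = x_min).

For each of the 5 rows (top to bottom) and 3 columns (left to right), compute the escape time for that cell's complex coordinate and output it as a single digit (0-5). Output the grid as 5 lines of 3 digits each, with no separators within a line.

Answer: 155
135
134
133
123

Derivation:
(row=0, col=0): c = -2.0000 + -0.3400i → escape time 1
(row=0, col=1): c = -1.3250 + -0.3400i → escape time 5
(row=0, col=2): c = -0.6500 + -0.3400i → escape time 5
(row=1, col=0): c = -2.0000 + -0.5700i → escape time 1
(row=1, col=1): c = -1.3250 + -0.5700i → escape time 3
(row=1, col=2): c = -0.6500 + -0.5700i → escape time 5
(row=2, col=0): c = -2.0000 + -0.8000i → escape time 1
(row=2, col=1): c = -1.3250 + -0.8000i → escape time 3
(row=2, col=2): c = -0.6500 + -0.8000i → escape time 4
(row=3, col=0): c = -2.0000 + -1.0300i → escape time 1
(row=3, col=1): c = -1.3250 + -1.0300i → escape time 3
(row=3, col=2): c = -0.6500 + -1.0300i → escape time 3
(row=4, col=0): c = -2.0000 + -1.2600i → escape time 1
(row=4, col=1): c = -1.3250 + -1.2600i → escape time 2
(row=4, col=2): c = -0.6500 + -1.2600i → escape time 3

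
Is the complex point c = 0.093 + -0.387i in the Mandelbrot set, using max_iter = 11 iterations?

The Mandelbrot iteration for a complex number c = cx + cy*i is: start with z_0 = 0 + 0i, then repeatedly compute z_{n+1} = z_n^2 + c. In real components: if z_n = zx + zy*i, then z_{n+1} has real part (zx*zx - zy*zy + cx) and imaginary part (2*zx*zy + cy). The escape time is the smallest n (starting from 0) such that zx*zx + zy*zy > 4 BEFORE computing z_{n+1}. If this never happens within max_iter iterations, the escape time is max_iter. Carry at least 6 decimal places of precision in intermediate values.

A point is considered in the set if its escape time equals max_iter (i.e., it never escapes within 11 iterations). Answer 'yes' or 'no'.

Answer: yes

Derivation:
z_0 = 0 + 0i, c = 0.0930 + -0.3870i
Iter 1: z = 0.0930 + -0.3870i, |z|^2 = 0.1584
Iter 2: z = -0.0481 + -0.4590i, |z|^2 = 0.2130
Iter 3: z = -0.1153 + -0.3428i, |z|^2 = 0.1308
Iter 4: z = -0.0112 + -0.3079i, |z|^2 = 0.0949
Iter 5: z = -0.0017 + -0.3801i, |z|^2 = 0.1445
Iter 6: z = -0.0515 + -0.3857i, |z|^2 = 0.1514
Iter 7: z = -0.0531 + -0.3473i, |z|^2 = 0.1234
Iter 8: z = -0.0248 + -0.3501i, |z|^2 = 0.1232
Iter 9: z = -0.0290 + -0.3696i, |z|^2 = 0.1375
Iter 10: z = -0.0428 + -0.3656i, |z|^2 = 0.1355
Did not escape in 11 iterations → in set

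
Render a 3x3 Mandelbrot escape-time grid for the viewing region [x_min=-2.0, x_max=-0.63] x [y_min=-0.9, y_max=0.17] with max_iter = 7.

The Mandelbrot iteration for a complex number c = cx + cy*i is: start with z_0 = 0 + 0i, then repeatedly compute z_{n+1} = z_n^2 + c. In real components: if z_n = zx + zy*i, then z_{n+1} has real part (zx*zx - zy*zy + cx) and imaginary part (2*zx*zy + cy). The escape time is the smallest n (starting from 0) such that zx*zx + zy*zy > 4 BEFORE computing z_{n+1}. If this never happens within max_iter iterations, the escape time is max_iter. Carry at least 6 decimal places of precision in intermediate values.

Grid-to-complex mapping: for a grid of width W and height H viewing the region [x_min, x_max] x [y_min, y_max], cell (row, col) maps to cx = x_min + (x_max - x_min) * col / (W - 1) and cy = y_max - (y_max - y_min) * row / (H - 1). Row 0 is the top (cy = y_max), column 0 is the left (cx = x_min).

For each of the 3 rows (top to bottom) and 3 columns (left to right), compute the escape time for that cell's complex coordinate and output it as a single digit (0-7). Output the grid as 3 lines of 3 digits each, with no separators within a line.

(row=0, col=0): c = -2.0000 + 0.1700i → escape time 1
(row=0, col=1): c = -1.3150 + 0.1700i → escape time 7
(row=0, col=2): c = -0.6300 + 0.1700i → escape time 7
(row=1, col=0): c = -2.0000 + -0.3650i → escape time 1
(row=1, col=1): c = -1.3150 + -0.3650i → escape time 6
(row=1, col=2): c = -0.6300 + -0.3650i → escape time 7
(row=2, col=0): c = -2.0000 + -0.9000i → escape time 1
(row=2, col=1): c = -1.3150 + -0.9000i → escape time 3
(row=2, col=2): c = -0.6300 + -0.9000i → escape time 4

Answer: 177
167
134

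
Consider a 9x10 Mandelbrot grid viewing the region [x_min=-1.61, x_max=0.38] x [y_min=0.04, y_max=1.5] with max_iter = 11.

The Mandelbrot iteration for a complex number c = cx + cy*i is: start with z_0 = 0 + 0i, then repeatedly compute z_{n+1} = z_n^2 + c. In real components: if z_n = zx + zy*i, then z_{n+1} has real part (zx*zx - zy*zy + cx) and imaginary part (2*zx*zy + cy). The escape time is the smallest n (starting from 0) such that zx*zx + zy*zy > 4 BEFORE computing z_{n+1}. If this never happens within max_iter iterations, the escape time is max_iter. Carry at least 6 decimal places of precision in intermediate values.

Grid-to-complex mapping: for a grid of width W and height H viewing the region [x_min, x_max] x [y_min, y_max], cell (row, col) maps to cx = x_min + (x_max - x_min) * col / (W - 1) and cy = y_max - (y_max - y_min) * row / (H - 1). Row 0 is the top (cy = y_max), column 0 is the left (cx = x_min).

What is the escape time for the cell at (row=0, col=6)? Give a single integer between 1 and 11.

Answer: 2

Derivation:
z_0 = 0 + 0i, c = -0.1175 + 1.5000i
Iter 1: z = -0.1175 + 1.5000i, |z|^2 = 2.2638
Iter 2: z = -2.3537 + 1.1475i, |z|^2 = 6.8566
Escaped at iteration 2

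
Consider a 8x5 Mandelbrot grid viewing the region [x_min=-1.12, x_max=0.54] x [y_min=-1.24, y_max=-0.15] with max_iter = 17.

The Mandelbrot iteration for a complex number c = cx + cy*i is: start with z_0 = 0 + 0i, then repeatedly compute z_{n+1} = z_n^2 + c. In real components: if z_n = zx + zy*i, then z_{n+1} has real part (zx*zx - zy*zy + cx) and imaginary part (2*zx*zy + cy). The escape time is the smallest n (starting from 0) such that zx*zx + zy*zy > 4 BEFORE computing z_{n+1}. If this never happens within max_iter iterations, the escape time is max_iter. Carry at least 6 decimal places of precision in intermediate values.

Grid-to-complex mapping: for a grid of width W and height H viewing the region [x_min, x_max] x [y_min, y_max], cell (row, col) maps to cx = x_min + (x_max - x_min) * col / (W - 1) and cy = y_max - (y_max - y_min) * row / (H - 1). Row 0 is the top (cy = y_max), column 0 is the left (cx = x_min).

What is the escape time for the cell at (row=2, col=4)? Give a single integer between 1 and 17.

Answer: 17

Derivation:
z_0 = 0 + 0i, c = -0.1714 + -0.6950i
Iter 1: z = -0.1714 + -0.6950i, |z|^2 = 0.5124
Iter 2: z = -0.6251 + -0.4567i, |z|^2 = 0.5993
Iter 3: z = 0.0107 + -0.1240i, |z|^2 = 0.0155
Iter 4: z = -0.1867 + -0.6977i, |z|^2 = 0.5216
Iter 5: z = -0.6233 + -0.4345i, |z|^2 = 0.5773
Iter 6: z = 0.0283 + -0.1534i, |z|^2 = 0.0243
Iter 7: z = -0.1942 + -0.7037i, |z|^2 = 0.5329
Iter 8: z = -0.6289 + -0.4218i, |z|^2 = 0.5734
Iter 9: z = 0.0462 + -0.1645i, |z|^2 = 0.0292
Iter 10: z = -0.1964 + -0.7102i, |z|^2 = 0.5429
Iter 11: z = -0.6373 + -0.4161i, |z|^2 = 0.5792
Iter 12: z = 0.0615 + -0.1647i, |z|^2 = 0.0309
Iter 13: z = -0.1948 + -0.7153i, |z|^2 = 0.5495
Iter 14: z = -0.6451 + -0.4164i, |z|^2 = 0.5895
Iter 15: z = 0.0714 + -0.1578i, |z|^2 = 0.0300
Iter 16: z = -0.1912 + -0.7175i, |z|^2 = 0.5514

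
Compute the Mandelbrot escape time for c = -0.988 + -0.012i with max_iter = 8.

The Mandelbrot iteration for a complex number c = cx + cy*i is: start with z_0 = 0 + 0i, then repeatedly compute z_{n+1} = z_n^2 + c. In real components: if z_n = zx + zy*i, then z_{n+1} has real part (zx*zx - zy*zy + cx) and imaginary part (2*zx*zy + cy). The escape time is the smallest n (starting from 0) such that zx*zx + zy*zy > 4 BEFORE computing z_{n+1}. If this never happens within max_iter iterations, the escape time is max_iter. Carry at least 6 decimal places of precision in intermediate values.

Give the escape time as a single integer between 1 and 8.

z_0 = 0 + 0i, c = -0.9880 + -0.0120i
Iter 1: z = -0.9880 + -0.0120i, |z|^2 = 0.9763
Iter 2: z = -0.0120 + 0.0117i, |z|^2 = 0.0003
Iter 3: z = -0.9880 + -0.0123i, |z|^2 = 0.9763
Iter 4: z = -0.0120 + 0.0123i, |z|^2 = 0.0003
Iter 5: z = -0.9880 + -0.0123i, |z|^2 = 0.9763
Iter 6: z = -0.0120 + 0.0123i, |z|^2 = 0.0003
Iter 7: z = -0.9880 + -0.0123i, |z|^2 = 0.9763

Answer: 8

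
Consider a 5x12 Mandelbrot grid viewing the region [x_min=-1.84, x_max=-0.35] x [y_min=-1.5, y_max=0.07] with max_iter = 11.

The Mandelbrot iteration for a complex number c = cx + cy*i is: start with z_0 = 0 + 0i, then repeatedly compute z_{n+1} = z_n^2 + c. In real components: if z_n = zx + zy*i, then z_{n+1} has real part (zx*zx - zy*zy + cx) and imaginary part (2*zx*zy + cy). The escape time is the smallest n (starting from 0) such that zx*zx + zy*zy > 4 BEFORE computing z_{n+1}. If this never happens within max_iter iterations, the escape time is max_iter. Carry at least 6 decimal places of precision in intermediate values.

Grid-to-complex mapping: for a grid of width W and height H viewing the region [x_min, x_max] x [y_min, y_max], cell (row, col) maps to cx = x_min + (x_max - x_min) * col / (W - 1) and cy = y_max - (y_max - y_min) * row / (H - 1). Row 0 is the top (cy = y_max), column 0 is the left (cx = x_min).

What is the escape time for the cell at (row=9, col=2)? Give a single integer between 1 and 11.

z_0 = 0 + 0i, c = -1.0950 + -1.2145i
Iter 1: z = -1.0950 + -1.2145i, |z|^2 = 2.6741
Iter 2: z = -1.3711 + 1.4453i, |z|^2 = 3.9688
Iter 3: z = -1.3040 + -5.1779i, |z|^2 = 28.5107
Escaped at iteration 3

Answer: 3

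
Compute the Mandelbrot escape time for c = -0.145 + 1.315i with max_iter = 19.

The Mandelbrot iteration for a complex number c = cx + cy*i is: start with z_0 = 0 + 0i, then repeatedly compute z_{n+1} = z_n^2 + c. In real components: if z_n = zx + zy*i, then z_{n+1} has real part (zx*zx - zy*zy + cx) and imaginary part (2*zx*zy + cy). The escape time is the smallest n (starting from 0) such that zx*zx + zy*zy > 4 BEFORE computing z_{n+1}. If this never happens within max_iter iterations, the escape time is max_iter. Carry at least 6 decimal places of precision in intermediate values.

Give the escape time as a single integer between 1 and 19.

z_0 = 0 + 0i, c = -0.1450 + 1.3150i
Iter 1: z = -0.1450 + 1.3150i, |z|^2 = 1.7502
Iter 2: z = -1.8532 + 0.9336i, |z|^2 = 4.3061
Escaped at iteration 2

Answer: 2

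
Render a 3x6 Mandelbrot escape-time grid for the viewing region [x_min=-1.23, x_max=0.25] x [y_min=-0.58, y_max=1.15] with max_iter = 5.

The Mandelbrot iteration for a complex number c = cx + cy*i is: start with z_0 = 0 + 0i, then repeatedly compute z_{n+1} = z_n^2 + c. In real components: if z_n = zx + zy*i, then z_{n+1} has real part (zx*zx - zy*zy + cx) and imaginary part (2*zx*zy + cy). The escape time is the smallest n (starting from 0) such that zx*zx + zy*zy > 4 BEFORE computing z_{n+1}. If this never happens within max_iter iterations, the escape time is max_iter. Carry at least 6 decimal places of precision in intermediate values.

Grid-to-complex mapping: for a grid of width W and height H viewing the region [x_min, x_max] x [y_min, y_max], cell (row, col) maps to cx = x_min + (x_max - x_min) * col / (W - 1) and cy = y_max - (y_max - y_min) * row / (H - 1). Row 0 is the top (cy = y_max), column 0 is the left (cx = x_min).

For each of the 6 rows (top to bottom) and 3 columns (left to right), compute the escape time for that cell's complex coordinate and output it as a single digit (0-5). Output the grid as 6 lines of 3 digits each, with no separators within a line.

(row=0, col=0): c = -1.2300 + 1.1500i → escape time 3
(row=0, col=1): c = -0.4900 + 1.1500i → escape time 3
(row=0, col=2): c = 0.2500 + 1.1500i → escape time 3
(row=1, col=0): c = -1.2300 + 0.8040i → escape time 3
(row=1, col=1): c = -0.4900 + 0.8040i → escape time 5
(row=1, col=2): c = 0.2500 + 0.8040i → escape time 5
(row=2, col=0): c = -1.2300 + 0.4580i → escape time 5
(row=2, col=1): c = -0.4900 + 0.4580i → escape time 5
(row=2, col=2): c = 0.2500 + 0.4580i → escape time 5
(row=3, col=0): c = -1.2300 + 0.1120i → escape time 5
(row=3, col=1): c = -0.4900 + 0.1120i → escape time 5
(row=3, col=2): c = 0.2500 + 0.1120i → escape time 5
(row=4, col=0): c = -1.2300 + -0.2340i → escape time 5
(row=4, col=1): c = -0.4900 + -0.2340i → escape time 5
(row=4, col=2): c = 0.2500 + -0.2340i → escape time 5
(row=5, col=0): c = -1.2300 + -0.5800i → escape time 3
(row=5, col=1): c = -0.4900 + -0.5800i → escape time 5
(row=5, col=2): c = 0.2500 + -0.5800i → escape time 5

Answer: 333
355
555
555
555
355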